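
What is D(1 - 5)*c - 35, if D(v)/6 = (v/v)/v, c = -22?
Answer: -2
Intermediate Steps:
D(v) = 6/v (D(v) = 6*((v/v)/v) = 6*(1/v) = 6/v)
D(1 - 5)*c - 35 = (6/(1 - 5))*(-22) - 35 = (6/(-4))*(-22) - 35 = (6*(-¼))*(-22) - 35 = -3/2*(-22) - 35 = 33 - 35 = -2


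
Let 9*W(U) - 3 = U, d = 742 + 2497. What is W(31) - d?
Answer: -29117/9 ≈ -3235.2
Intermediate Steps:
d = 3239
W(U) = ⅓ + U/9
W(31) - d = (⅓ + (⅑)*31) - 1*3239 = (⅓ + 31/9) - 3239 = 34/9 - 3239 = -29117/9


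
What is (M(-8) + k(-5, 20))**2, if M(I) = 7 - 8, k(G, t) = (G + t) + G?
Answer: 81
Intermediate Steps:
k(G, t) = t + 2*G
M(I) = -1
(M(-8) + k(-5, 20))**2 = (-1 + (20 + 2*(-5)))**2 = (-1 + (20 - 10))**2 = (-1 + 10)**2 = 9**2 = 81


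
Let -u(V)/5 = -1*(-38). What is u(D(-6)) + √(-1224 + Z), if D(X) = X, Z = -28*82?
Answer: -190 + 8*I*√55 ≈ -190.0 + 59.33*I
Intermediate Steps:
Z = -2296
u(V) = -190 (u(V) = -(-5)*(-38) = -5*38 = -190)
u(D(-6)) + √(-1224 + Z) = -190 + √(-1224 - 2296) = -190 + √(-3520) = -190 + 8*I*√55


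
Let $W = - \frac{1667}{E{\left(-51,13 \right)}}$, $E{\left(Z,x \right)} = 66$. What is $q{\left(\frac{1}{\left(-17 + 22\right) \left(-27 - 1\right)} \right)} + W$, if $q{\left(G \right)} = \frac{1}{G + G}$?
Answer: $- \frac{6287}{66} \approx -95.258$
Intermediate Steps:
$q{\left(G \right)} = \frac{1}{2 G}$
$W = - \frac{1667}{66} \approx -25.258$
$q{\left(\frac{1}{\left(-17 + 22\right) \left(-27 - 1\right)} \right)} + W = \frac{1}{2 \frac{1}{\left(-17 + 22\right) \left(-27 - 1\right)}} - \frac{1667}{66} = \frac{1}{2 \frac{1}{5 \left(-28\right)}} - \frac{1667}{66} = \frac{1}{2 \frac{1}{-140}} - \frac{1667}{66} = \frac{1}{2 \left(- \frac{1}{140}\right)} - \frac{1667}{66} = \frac{1}{2} \left(-140\right) - \frac{1667}{66} = -70 - \frac{1667}{66} = - \frac{6287}{66}$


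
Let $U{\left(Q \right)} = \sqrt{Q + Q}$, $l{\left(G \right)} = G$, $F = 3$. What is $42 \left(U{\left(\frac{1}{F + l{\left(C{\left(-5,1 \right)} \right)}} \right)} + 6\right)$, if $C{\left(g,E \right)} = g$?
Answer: $252 + 42 i \approx 252.0 + 42.0 i$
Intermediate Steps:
$U{\left(Q \right)} = \sqrt{2} \sqrt{Q}$ ($U{\left(Q \right)} = \sqrt{2 Q} = \sqrt{2} \sqrt{Q}$)
$42 \left(U{\left(\frac{1}{F + l{\left(C{\left(-5,1 \right)} \right)}} \right)} + 6\right) = 42 \left(\sqrt{2} \sqrt{\frac{1}{3 - 5}} + 6\right) = 42 \left(\sqrt{2} \sqrt{\frac{1}{-2}} + 6\right) = 42 \left(\sqrt{2} \sqrt{- \frac{1}{2}} + 6\right) = 42 \left(\sqrt{2} \frac{i \sqrt{2}}{2} + 6\right) = 42 \left(i + 6\right) = 42 \left(6 + i\right) = 252 + 42 i$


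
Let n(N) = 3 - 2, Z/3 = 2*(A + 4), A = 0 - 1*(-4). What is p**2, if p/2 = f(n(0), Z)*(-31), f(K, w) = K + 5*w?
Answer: 223263364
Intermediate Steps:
A = 4 (A = 0 + 4 = 4)
Z = 48 (Z = 3*(2*(4 + 4)) = 3*(2*8) = 3*16 = 48)
n(N) = 1
p = -14942 (p = 2*((1 + 5*48)*(-31)) = 2*((1 + 240)*(-31)) = 2*(241*(-31)) = 2*(-7471) = -14942)
p**2 = (-14942)**2 = 223263364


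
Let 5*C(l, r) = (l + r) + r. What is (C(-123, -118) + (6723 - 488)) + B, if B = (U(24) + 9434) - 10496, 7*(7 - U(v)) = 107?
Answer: 178252/35 ≈ 5092.9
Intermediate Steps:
C(l, r) = l/5 + 2*r/5 (C(l, r) = ((l + r) + r)/5 = (l + 2*r)/5 = l/5 + 2*r/5)
U(v) = -58/7 (U(v) = 7 - ⅐*107 = 7 - 107/7 = -58/7)
B = -7492/7 (B = (-58/7 + 9434) - 10496 = 65980/7 - 10496 = -7492/7 ≈ -1070.3)
(C(-123, -118) + (6723 - 488)) + B = (((⅕)*(-123) + (⅖)*(-118)) + (6723 - 488)) - 7492/7 = ((-123/5 - 236/5) + 6235) - 7492/7 = (-359/5 + 6235) - 7492/7 = 30816/5 - 7492/7 = 178252/35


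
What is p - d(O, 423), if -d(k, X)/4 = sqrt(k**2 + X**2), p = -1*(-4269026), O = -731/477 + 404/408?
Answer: 4269026 + 2*sqrt(47062613477821)/8109 ≈ 4.2707e+6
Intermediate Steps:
O = -8795/16218 (O = -731*1/477 + 404*(1/408) = -731/477 + 101/102 = -8795/16218 ≈ -0.54230)
p = 4269026
d(k, X) = -4*sqrt(X**2 + k**2) (d(k, X) = -4*sqrt(k**2 + X**2) = -4*sqrt(X**2 + k**2))
p - d(O, 423) = 4269026 - (-4)*sqrt(423**2 + (-8795/16218)**2) = 4269026 - (-4)*sqrt(178929 + 77352025/263023524) = 4269026 - (-4)*sqrt(47062613477821/263023524) = 4269026 - (-4)*sqrt(47062613477821)/16218 = 4269026 - (-2)*sqrt(47062613477821)/8109 = 4269026 + 2*sqrt(47062613477821)/8109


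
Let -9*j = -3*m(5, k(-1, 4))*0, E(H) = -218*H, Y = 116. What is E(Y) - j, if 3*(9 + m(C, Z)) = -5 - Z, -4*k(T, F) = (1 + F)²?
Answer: -25288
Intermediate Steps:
k(T, F) = -(1 + F)²/4
m(C, Z) = -32/3 - Z/3 (m(C, Z) = -9 + (-5 - Z)/3 = -9 + (-5/3 - Z/3) = -32/3 - Z/3)
j = 0 (j = -(-3*(-32/3 - (-1)*(1 + 4)²/12))*0/9 = -(-3*(-32/3 - (-1)*5²/12))*0/9 = -(-3*(-32/3 - (-1)*25/12))*0/9 = -(-3*(-32/3 - ⅓*(-25/4)))*0/9 = -(-3*(-32/3 + 25/12))*0/9 = -(-3*(-103/12))*0/9 = -103*0/36 = -⅑*0 = 0)
E(Y) - j = -218*116 - 1*0 = -25288 + 0 = -25288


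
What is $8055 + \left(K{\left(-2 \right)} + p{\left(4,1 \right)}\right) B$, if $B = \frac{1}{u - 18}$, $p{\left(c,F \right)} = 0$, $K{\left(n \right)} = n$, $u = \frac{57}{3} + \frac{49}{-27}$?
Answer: $\frac{88632}{11} \approx 8057.5$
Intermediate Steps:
$u = \frac{464}{27}$ ($u = 57 \cdot \frac{1}{3} + 49 \left(- \frac{1}{27}\right) = 19 - \frac{49}{27} = \frac{464}{27} \approx 17.185$)
$B = - \frac{27}{22}$ ($B = \frac{1}{\frac{464}{27} - 18} = \frac{1}{- \frac{22}{27}} = - \frac{27}{22} \approx -1.2273$)
$8055 + \left(K{\left(-2 \right)} + p{\left(4,1 \right)}\right) B = 8055 + \left(-2 + 0\right) \left(- \frac{27}{22}\right) = 8055 - - \frac{27}{11} = 8055 + \frac{27}{11} = \frac{88632}{11}$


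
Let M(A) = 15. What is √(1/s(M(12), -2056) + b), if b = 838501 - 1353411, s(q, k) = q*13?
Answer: I*√19579452555/195 ≈ 717.57*I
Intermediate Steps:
s(q, k) = 13*q
b = -514910
√(1/s(M(12), -2056) + b) = √(1/(13*15) - 514910) = √(1/195 - 514910) = √(-100407449/195) = I*√19579452555/195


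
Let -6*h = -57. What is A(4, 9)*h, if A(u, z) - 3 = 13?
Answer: 152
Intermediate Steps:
h = 19/2 (h = -1/6*(-57) = 19/2 ≈ 9.5000)
A(u, z) = 16 (A(u, z) = 3 + 13 = 16)
A(4, 9)*h = 16*(19/2) = 152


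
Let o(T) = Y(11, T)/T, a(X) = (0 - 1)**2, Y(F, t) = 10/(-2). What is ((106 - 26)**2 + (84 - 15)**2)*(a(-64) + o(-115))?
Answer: 267864/23 ≈ 11646.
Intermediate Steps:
Y(F, t) = -5 (Y(F, t) = 10*(-1/2) = -5)
a(X) = 1 (a(X) = (-1)**2 = 1)
o(T) = -5/T
((106 - 26)**2 + (84 - 15)**2)*(a(-64) + o(-115)) = ((106 - 26)**2 + (84 - 15)**2)*(1 - 5/(-115)) = (80**2 + 69**2)*(1 - 5*(-1/115)) = (6400 + 4761)*(1 + 1/23) = 11161*(24/23) = 267864/23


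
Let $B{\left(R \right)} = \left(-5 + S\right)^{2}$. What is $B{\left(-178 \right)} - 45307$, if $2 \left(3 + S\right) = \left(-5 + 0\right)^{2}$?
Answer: $- \frac{181147}{4} \approx -45287.0$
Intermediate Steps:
$S = \frac{19}{2}$ ($S = -3 + \frac{\left(-5 + 0\right)^{2}}{2} = -3 + \frac{\left(-5\right)^{2}}{2} = -3 + \frac{1}{2} \cdot 25 = -3 + \frac{25}{2} = \frac{19}{2} \approx 9.5$)
$B{\left(R \right)} = \frac{81}{4}$ ($B{\left(R \right)} = \left(-5 + \frac{19}{2}\right)^{2} = \left(\frac{9}{2}\right)^{2} = \frac{81}{4}$)
$B{\left(-178 \right)} - 45307 = \frac{81}{4} - 45307 = - \frac{181147}{4}$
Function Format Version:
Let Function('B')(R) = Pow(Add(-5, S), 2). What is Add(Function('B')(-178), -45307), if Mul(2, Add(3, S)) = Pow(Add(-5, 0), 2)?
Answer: Rational(-181147, 4) ≈ -45287.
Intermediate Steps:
S = Rational(19, 2) (S = Add(-3, Mul(Rational(1, 2), Pow(Add(-5, 0), 2))) = Add(-3, Mul(Rational(1, 2), Pow(-5, 2))) = Add(-3, Mul(Rational(1, 2), 25)) = Add(-3, Rational(25, 2)) = Rational(19, 2) ≈ 9.5000)
Function('B')(R) = Rational(81, 4) (Function('B')(R) = Pow(Add(-5, Rational(19, 2)), 2) = Pow(Rational(9, 2), 2) = Rational(81, 4))
Add(Function('B')(-178), -45307) = Add(Rational(81, 4), -45307) = Rational(-181147, 4)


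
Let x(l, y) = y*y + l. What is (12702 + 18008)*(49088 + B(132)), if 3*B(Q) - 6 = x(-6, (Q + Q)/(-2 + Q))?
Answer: 1273866818336/845 ≈ 1.5075e+9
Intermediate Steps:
x(l, y) = l + y² (x(l, y) = y² + l = l + y²)
B(Q) = 4*Q²/(3*(-2 + Q)²) (B(Q) = 2 + (-6 + ((Q + Q)/(-2 + Q))²)/3 = 2 + (-6 + ((2*Q)/(-2 + Q))²)/3 = 2 + (-6 + (2*Q/(-2 + Q))²)/3 = 2 + (-6 + 4*Q²/(-2 + Q)²)/3 = 2 + (-2 + 4*Q²/(3*(-2 + Q)²)) = 4*Q²/(3*(-2 + Q)²))
(12702 + 18008)*(49088 + B(132)) = (12702 + 18008)*(49088 + (4/3)*132²/(-2 + 132)²) = 30710*(49088 + (4/3)*17424/130²) = 30710*(49088 + (4/3)*17424*(1/16900)) = 30710*(49088 + 5808/4225) = 30710*(207402608/4225) = 1273866818336/845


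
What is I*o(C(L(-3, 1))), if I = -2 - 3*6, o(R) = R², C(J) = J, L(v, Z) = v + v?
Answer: -720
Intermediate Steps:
L(v, Z) = 2*v
I = -20 (I = -2 - 18 = -20)
I*o(C(L(-3, 1))) = -20*(2*(-3))² = -20*(-6)² = -20*36 = -720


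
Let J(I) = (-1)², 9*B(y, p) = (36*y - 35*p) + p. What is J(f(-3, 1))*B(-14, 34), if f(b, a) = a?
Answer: -1660/9 ≈ -184.44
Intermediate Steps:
B(y, p) = 4*y - 34*p/9 (B(y, p) = ((36*y - 35*p) + p)/9 = ((-35*p + 36*y) + p)/9 = (-34*p + 36*y)/9 = 4*y - 34*p/9)
J(I) = 1
J(f(-3, 1))*B(-14, 34) = 1*(4*(-14) - 34/9*34) = 1*(-56 - 1156/9) = 1*(-1660/9) = -1660/9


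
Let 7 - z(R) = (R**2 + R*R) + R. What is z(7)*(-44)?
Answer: 4312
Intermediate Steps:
z(R) = 7 - R - 2*R**2 (z(R) = 7 - ((R**2 + R*R) + R) = 7 - ((R**2 + R**2) + R) = 7 - (2*R**2 + R) = 7 - (R + 2*R**2) = 7 + (-R - 2*R**2) = 7 - R - 2*R**2)
z(7)*(-44) = (7 - 1*7 - 2*7**2)*(-44) = (7 - 7 - 2*49)*(-44) = (7 - 7 - 98)*(-44) = -98*(-44) = 4312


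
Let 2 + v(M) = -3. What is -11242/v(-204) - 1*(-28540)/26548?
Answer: 74648829/33185 ≈ 2249.5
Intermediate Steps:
v(M) = -5 (v(M) = -2 - 3 = -5)
-11242/v(-204) - 1*(-28540)/26548 = -11242/(-5) - 1*(-28540)/26548 = -11242*(-⅕) + 28540*(1/26548) = 11242/5 + 7135/6637 = 74648829/33185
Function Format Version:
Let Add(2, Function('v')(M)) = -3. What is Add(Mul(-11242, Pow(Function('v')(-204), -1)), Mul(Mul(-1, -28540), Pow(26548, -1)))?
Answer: Rational(74648829, 33185) ≈ 2249.5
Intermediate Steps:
Function('v')(M) = -5 (Function('v')(M) = Add(-2, -3) = -5)
Add(Mul(-11242, Pow(Function('v')(-204), -1)), Mul(Mul(-1, -28540), Pow(26548, -1))) = Add(Mul(-11242, Pow(-5, -1)), Mul(Mul(-1, -28540), Pow(26548, -1))) = Add(Mul(-11242, Rational(-1, 5)), Mul(28540, Rational(1, 26548))) = Add(Rational(11242, 5), Rational(7135, 6637)) = Rational(74648829, 33185)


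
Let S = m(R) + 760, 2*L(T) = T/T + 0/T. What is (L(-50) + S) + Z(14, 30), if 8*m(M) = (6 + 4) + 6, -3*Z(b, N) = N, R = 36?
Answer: 1505/2 ≈ 752.50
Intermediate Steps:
Z(b, N) = -N/3
m(M) = 2 (m(M) = ((6 + 4) + 6)/8 = (10 + 6)/8 = (1/8)*16 = 2)
L(T) = 1/2 (L(T) = (T/T + 0/T)/2 = (1 + 0)/2 = (1/2)*1 = 1/2)
S = 762 (S = 2 + 760 = 762)
(L(-50) + S) + Z(14, 30) = (1/2 + 762) - 1/3*30 = 1525/2 - 10 = 1505/2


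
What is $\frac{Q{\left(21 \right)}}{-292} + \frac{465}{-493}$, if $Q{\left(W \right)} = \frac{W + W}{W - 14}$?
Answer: $- \frac{69369}{71978} \approx -0.96375$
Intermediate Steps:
$Q{\left(W \right)} = \frac{2 W}{-14 + W}$
$\frac{Q{\left(21 \right)}}{-292} + \frac{465}{-493} = \frac{2 \cdot 21 \frac{1}{-14 + 21}}{-292} + \frac{465}{-493} = 2 \cdot 21 \cdot \frac{1}{7} \left(- \frac{1}{292}\right) + 465 \left(- \frac{1}{493}\right) = 2 \cdot 21 \cdot \frac{1}{7} \left(- \frac{1}{292}\right) - \frac{465}{493} = 6 \left(- \frac{1}{292}\right) - \frac{465}{493} = - \frac{3}{146} - \frac{465}{493} = - \frac{69369}{71978}$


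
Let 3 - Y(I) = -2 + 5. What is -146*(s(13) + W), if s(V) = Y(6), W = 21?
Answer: -3066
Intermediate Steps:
Y(I) = 0 (Y(I) = 3 - (-2 + 5) = 3 - 1*3 = 3 - 3 = 0)
s(V) = 0
-146*(s(13) + W) = -146*(0 + 21) = -146*21 = -3066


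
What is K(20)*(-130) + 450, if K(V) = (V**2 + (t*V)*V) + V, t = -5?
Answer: 205850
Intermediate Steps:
K(V) = V - 4*V**2 (K(V) = (V**2 + (-5*V)*V) + V = (V**2 - 5*V**2) + V = -4*V**2 + V = V - 4*V**2)
K(20)*(-130) + 450 = (20*(1 - 4*20))*(-130) + 450 = (20*(1 - 80))*(-130) + 450 = (20*(-79))*(-130) + 450 = -1580*(-130) + 450 = 205400 + 450 = 205850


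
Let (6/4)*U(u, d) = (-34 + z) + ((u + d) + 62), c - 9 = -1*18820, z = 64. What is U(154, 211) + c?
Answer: -55519/3 ≈ -18506.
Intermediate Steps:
c = -18811 (c = 9 - 1*18820 = 9 - 18820 = -18811)
U(u, d) = 184/3 + 2*d/3 + 2*u/3 (U(u, d) = 2*((-34 + 64) + ((u + d) + 62))/3 = 2*(30 + ((d + u) + 62))/3 = 2*(30 + (62 + d + u))/3 = 2*(92 + d + u)/3 = 184/3 + 2*d/3 + 2*u/3)
U(154, 211) + c = (184/3 + (⅔)*211 + (⅔)*154) - 18811 = (184/3 + 422/3 + 308/3) - 18811 = 914/3 - 18811 = -55519/3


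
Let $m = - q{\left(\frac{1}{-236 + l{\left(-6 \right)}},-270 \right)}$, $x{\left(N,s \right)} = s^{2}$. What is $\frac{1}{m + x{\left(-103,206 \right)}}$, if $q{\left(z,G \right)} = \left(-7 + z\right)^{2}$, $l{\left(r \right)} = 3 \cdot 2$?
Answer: $\frac{52900}{2242269079} \approx 2.3592 \cdot 10^{-5}$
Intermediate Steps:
$l{\left(r \right)} = 6$
$m = - \frac{2595321}{52900}$ ($m = - \left(-7 + \frac{1}{-236 + 6}\right)^{2} = - \left(-7 + \frac{1}{-230}\right)^{2} = - \left(-7 - \frac{1}{230}\right)^{2} = - \left(- \frac{1611}{230}\right)^{2} = \left(-1\right) \frac{2595321}{52900} = - \frac{2595321}{52900} \approx -49.061$)
$\frac{1}{m + x{\left(-103,206 \right)}} = \frac{1}{- \frac{2595321}{52900} + 206^{2}} = \frac{1}{- \frac{2595321}{52900} + 42436} = \frac{1}{\frac{2242269079}{52900}} = \frac{52900}{2242269079}$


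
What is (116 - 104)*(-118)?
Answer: -1416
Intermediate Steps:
(116 - 104)*(-118) = 12*(-118) = -1416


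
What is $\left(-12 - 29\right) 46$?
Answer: $-1886$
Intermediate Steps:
$\left(-12 - 29\right) 46 = \left(-41\right) 46 = -1886$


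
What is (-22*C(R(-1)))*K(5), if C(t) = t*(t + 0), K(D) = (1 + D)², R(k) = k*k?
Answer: -792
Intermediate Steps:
R(k) = k²
C(t) = t² (C(t) = t*t = t²)
(-22*C(R(-1)))*K(5) = (-22*((-1)²)²)*(1 + 5)² = -22*1²*6² = -22*1*36 = -22*36 = -792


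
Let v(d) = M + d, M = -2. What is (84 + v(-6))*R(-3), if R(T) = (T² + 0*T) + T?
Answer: 456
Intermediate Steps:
v(d) = -2 + d
R(T) = T + T² (R(T) = (T² + 0) + T = T² + T = T + T²)
(84 + v(-6))*R(-3) = (84 + (-2 - 6))*(-3*(1 - 3)) = (84 - 8)*(-3*(-2)) = 76*6 = 456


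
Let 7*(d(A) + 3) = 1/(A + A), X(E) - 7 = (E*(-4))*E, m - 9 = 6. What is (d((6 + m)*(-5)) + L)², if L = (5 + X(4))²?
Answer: 15764624079961/2160900 ≈ 7.2954e+6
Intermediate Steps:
m = 15 (m = 9 + 6 = 15)
X(E) = 7 - 4*E² (X(E) = 7 + (E*(-4))*E = 7 + (-4*E)*E = 7 - 4*E²)
L = 2704 (L = (5 + (7 - 4*4²))² = (5 + (7 - 4*16))² = (5 + (7 - 64))² = (5 - 57)² = (-52)² = 2704)
d(A) = -3 + 1/(14*A) (d(A) = -3 + 1/(7*(A + A)) = -3 + 1/(7*((2*A))) = -3 + (1/(2*A))/7 = -3 + 1/(14*A))
(d((6 + m)*(-5)) + L)² = ((-3 + 1/(14*(((6 + 15)*(-5))))) + 2704)² = ((-3 + 1/(14*((21*(-5))))) + 2704)² = ((-3 + (1/14)/(-105)) + 2704)² = ((-3 + (1/14)*(-1/105)) + 2704)² = ((-3 - 1/1470) + 2704)² = (-4411/1470 + 2704)² = (3970469/1470)² = 15764624079961/2160900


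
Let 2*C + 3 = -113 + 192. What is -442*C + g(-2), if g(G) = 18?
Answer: -16778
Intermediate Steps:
C = 38 (C = -3/2 + (-113 + 192)/2 = -3/2 + (1/2)*79 = -3/2 + 79/2 = 38)
-442*C + g(-2) = -442*38 + 18 = -16796 + 18 = -16778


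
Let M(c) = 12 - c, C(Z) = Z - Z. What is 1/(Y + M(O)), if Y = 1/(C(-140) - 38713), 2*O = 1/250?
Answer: 19356500/232238787 ≈ 0.083347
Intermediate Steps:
C(Z) = 0
O = 1/500 (O = (½)/250 = (½)*(1/250) = 1/500 ≈ 0.0020000)
Y = -1/38713 (Y = 1/(0 - 38713) = 1/(-38713) = -1/38713 ≈ -2.5831e-5)
1/(Y + M(O)) = 1/(-1/38713 + (12 - 1*1/500)) = 1/(-1/38713 + (12 - 1/500)) = 1/(-1/38713 + 5999/500) = 1/(232238787/19356500) = 19356500/232238787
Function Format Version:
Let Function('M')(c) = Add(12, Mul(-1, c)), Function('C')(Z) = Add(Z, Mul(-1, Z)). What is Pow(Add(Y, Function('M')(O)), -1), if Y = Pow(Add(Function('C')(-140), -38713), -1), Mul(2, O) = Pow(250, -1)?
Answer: Rational(19356500, 232238787) ≈ 0.083347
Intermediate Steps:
Function('C')(Z) = 0
O = Rational(1, 500) (O = Mul(Rational(1, 2), Pow(250, -1)) = Mul(Rational(1, 2), Rational(1, 250)) = Rational(1, 500) ≈ 0.0020000)
Y = Rational(-1, 38713) (Y = Pow(Add(0, -38713), -1) = Pow(-38713, -1) = Rational(-1, 38713) ≈ -2.5831e-5)
Pow(Add(Y, Function('M')(O)), -1) = Pow(Add(Rational(-1, 38713), Add(12, Mul(-1, Rational(1, 500)))), -1) = Pow(Add(Rational(-1, 38713), Add(12, Rational(-1, 500))), -1) = Pow(Add(Rational(-1, 38713), Rational(5999, 500)), -1) = Pow(Rational(232238787, 19356500), -1) = Rational(19356500, 232238787)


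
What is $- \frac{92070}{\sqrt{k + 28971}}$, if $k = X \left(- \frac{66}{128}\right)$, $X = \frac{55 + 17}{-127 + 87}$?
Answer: $- \frac{81840 \sqrt{572285}}{114457} \approx -540.92$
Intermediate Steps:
$X = - \frac{9}{5}$ ($X = \frac{72}{-40} = 72 \left(- \frac{1}{40}\right) = - \frac{9}{5} \approx -1.8$)
$k = \frac{297}{320}$ ($k = - \frac{9 \left(- \frac{66}{128}\right)}{5} = - \frac{9 \left(\left(-66\right) \frac{1}{128}\right)}{5} = \left(- \frac{9}{5}\right) \left(- \frac{33}{64}\right) = \frac{297}{320} \approx 0.92813$)
$- \frac{92070}{\sqrt{k + 28971}} = - \frac{92070}{\sqrt{\frac{297}{320} + 28971}} = - \frac{92070}{\sqrt{\frac{9271017}{320}}} = - \frac{92070}{\frac{9}{40} \sqrt{572285}} = - 92070 \frac{8 \sqrt{572285}}{1030113} = - \frac{81840 \sqrt{572285}}{114457}$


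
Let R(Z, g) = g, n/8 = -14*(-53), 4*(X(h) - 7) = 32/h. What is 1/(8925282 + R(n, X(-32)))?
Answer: 4/35701155 ≈ 1.1204e-7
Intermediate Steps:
X(h) = 7 + 8/h (X(h) = 7 + (32/h)/4 = 7 + 8/h)
n = 5936 (n = 8*(-14*(-53)) = 8*742 = 5936)
1/(8925282 + R(n, X(-32))) = 1/(8925282 + (7 + 8/(-32))) = 1/(8925282 + (7 + 8*(-1/32))) = 1/(8925282 + (7 - ¼)) = 1/(8925282 + 27/4) = 1/(35701155/4) = 4/35701155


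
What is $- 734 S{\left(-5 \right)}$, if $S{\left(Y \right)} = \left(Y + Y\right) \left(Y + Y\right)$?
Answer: $-73400$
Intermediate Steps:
$S{\left(Y \right)} = 4 Y^{2}$ ($S{\left(Y \right)} = 2 Y 2 Y = 4 Y^{2}$)
$- 734 S{\left(-5 \right)} = - 734 \cdot 4 \left(-5\right)^{2} = - 734 \cdot 4 \cdot 25 = \left(-734\right) 100 = -73400$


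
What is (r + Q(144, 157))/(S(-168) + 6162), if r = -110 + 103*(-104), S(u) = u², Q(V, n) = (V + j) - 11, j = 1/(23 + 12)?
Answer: -187057/601755 ≈ -0.31085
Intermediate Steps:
j = 1/35 ≈ 0.028571
Q(V, n) = -384/35 + V (Q(V, n) = (V + 1/35) - 11 = (1/35 + V) - 11 = -384/35 + V)
r = -10822 (r = -110 - 10712 = -10822)
(r + Q(144, 157))/(S(-168) + 6162) = (-10822 + (-384/35 + 144))/((-168)² + 6162) = (-10822 + 4656/35)/(28224 + 6162) = -374114/35/34386 = -374114/35*1/34386 = -187057/601755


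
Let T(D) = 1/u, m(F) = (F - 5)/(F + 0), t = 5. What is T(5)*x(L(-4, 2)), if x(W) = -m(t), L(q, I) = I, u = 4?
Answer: 0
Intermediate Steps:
m(F) = (-5 + F)/F
T(D) = ¼ (T(D) = 1/4 = ¼)
x(W) = 0 (x(W) = -(-5 + 5)/5 = -0/5 = -1*0 = 0)
T(5)*x(L(-4, 2)) = (¼)*0 = 0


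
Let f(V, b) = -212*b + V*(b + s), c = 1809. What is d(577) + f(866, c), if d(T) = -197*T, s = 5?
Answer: 1073747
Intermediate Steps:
f(V, b) = -212*b + V*(5 + b) (f(V, b) = -212*b + V*(b + 5) = -212*b + V*(5 + b))
d(577) + f(866, c) = -197*577 + (-212*1809 + 5*866 + 866*1809) = -113669 + (-383508 + 4330 + 1566594) = -113669 + 1187416 = 1073747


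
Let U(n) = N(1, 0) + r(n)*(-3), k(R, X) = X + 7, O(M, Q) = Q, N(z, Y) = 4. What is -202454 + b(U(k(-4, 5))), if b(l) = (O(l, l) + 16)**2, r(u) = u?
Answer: -202198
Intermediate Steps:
k(R, X) = 7 + X
U(n) = 4 - 3*n (U(n) = 4 + n*(-3) = 4 - 3*n)
b(l) = (16 + l)**2 (b(l) = (l + 16)**2 = (16 + l)**2)
-202454 + b(U(k(-4, 5))) = -202454 + (16 + (4 - 3*(7 + 5)))**2 = -202454 + (16 + (4 - 3*12))**2 = -202454 + (16 + (4 - 36))**2 = -202454 + (16 - 32)**2 = -202454 + (-16)**2 = -202454 + 256 = -202198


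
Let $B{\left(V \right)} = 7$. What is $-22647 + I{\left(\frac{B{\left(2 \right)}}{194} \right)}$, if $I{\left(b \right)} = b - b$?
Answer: $-22647$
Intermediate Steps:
$I{\left(b \right)} = 0$
$-22647 + I{\left(\frac{B{\left(2 \right)}}{194} \right)} = -22647 + 0 = -22647$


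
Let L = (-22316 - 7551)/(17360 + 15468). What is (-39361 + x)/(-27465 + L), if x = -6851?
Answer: 1517047536/901650887 ≈ 1.6825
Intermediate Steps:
L = -29867/32828 ≈ -0.90980
(-39361 + x)/(-27465 + L) = (-39361 - 6851)/(-27465 - 29867/32828) = -46212/(-901650887/32828) = -46212*(-32828/901650887) = 1517047536/901650887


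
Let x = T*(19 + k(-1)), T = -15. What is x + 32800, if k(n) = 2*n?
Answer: 32545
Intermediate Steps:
x = -255 (x = -15*(19 + 2*(-1)) = -15*(19 - 2) = -15*17 = -255)
x + 32800 = -255 + 32800 = 32545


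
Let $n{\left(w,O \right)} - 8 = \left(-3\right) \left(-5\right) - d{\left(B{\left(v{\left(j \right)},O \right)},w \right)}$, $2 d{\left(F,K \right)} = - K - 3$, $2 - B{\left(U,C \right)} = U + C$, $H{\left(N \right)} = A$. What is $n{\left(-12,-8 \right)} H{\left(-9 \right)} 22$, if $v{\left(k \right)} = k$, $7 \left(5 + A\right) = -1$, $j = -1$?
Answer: $- \frac{14652}{7} \approx -2093.1$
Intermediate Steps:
$A = - \frac{36}{7}$ ($A = -5 + \frac{1}{7} \left(-1\right) = -5 - \frac{1}{7} = - \frac{36}{7} \approx -5.1429$)
$H{\left(N \right)} = - \frac{36}{7}$
$B{\left(U,C \right)} = 2 - C - U$ ($B{\left(U,C \right)} = 2 - \left(U + C\right) = 2 - \left(C + U\right) = 2 - C - U$)
$d{\left(F,K \right)} = - \frac{3}{2} - \frac{K}{2}$ ($d{\left(F,K \right)} = \frac{- K - 3}{2} = \frac{-3 - K}{2} = - \frac{3}{2} - \frac{K}{2}$)
$n{\left(w,O \right)} = \frac{49}{2} + \frac{w}{2}$ ($n{\left(w,O \right)} = 8 - \left(- \frac{33}{2} - \frac{w}{2}\right) = 8 + \left(15 + \left(\frac{3}{2} + \frac{w}{2}\right)\right) = 8 + \left(\frac{33}{2} + \frac{w}{2}\right) = \frac{49}{2} + \frac{w}{2}$)
$n{\left(-12,-8 \right)} H{\left(-9 \right)} 22 = \left(\frac{49}{2} + \frac{1}{2} \left(-12\right)\right) \left(- \frac{36}{7}\right) 22 = \left(\frac{49}{2} - 6\right) \left(- \frac{36}{7}\right) 22 = \frac{37}{2} \left(- \frac{36}{7}\right) 22 = \left(- \frac{666}{7}\right) 22 = - \frac{14652}{7}$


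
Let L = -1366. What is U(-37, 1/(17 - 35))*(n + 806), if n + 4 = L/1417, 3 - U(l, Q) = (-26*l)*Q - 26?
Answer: 280740152/4251 ≈ 66041.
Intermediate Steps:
U(l, Q) = 29 + 26*Q*l (U(l, Q) = 3 - ((-26*l)*Q - 26) = 3 - (-26*Q*l - 26) = 3 - (-26 - 26*Q*l) = 3 + (26 + 26*Q*l) = 29 + 26*Q*l)
n = -7034/1417 (n = -4 - 1366/1417 = -7034/1417 ≈ -4.9640)
U(-37, 1/(17 - 35))*(n + 806) = (29 + 26*(-37)/(17 - 35))*(-7034/1417 + 806) = (29 + 26*(-37)/(-18))*(1135068/1417) = (29 + 26*(-1/18)*(-37))*(1135068/1417) = (29 + 481/9)*(1135068/1417) = (742/9)*(1135068/1417) = 280740152/4251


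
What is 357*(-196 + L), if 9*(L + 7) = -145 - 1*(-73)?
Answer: -75327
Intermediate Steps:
L = -15 (L = -7 + (-145 - 1*(-73))/9 = -7 + (-145 + 73)/9 = -7 + (1/9)*(-72) = -7 - 8 = -15)
357*(-196 + L) = 357*(-196 - 15) = 357*(-211) = -75327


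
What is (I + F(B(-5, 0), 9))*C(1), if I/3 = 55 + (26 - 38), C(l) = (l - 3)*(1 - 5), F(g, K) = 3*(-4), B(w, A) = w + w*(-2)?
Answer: 936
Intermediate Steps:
B(w, A) = -w (B(w, A) = w - 2*w = -w)
F(g, K) = -12
C(l) = 12 - 4*l (C(l) = (-3 + l)*(-4) = 12 - 4*l)
I = 129 (I = 3*(55 + (26 - 38)) = 3*(55 - 12) = 3*43 = 129)
(I + F(B(-5, 0), 9))*C(1) = (129 - 12)*(12 - 4*1) = 117*(12 - 4) = 117*8 = 936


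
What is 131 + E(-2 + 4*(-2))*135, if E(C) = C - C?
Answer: 131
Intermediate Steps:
E(C) = 0
131 + E(-2 + 4*(-2))*135 = 131 + 0*135 = 131 + 0 = 131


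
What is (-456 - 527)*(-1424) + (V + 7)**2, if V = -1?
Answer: 1399828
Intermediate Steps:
(-456 - 527)*(-1424) + (V + 7)**2 = (-456 - 527)*(-1424) + (-1 + 7)**2 = -983*(-1424) + 6**2 = 1399792 + 36 = 1399828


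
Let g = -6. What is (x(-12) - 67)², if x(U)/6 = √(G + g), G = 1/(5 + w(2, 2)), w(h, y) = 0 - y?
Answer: 4285 - 268*I*√51 ≈ 4285.0 - 1913.9*I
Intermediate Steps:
w(h, y) = -y
G = ⅓ (G = 1/(5 - 1*2) = 1/(5 - 2) = 1/3 = ⅓ ≈ 0.33333)
x(U) = 2*I*√51 (x(U) = 6*√(⅓ - 6) = 6*√(-17/3) = 6*(I*√51/3) = 2*I*√51)
(x(-12) - 67)² = (2*I*√51 - 67)² = (-67 + 2*I*√51)²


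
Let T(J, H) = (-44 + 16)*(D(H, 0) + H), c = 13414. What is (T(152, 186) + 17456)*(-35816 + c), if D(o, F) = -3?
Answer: -276261464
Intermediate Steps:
T(J, H) = 84 - 28*H (T(J, H) = (-44 + 16)*(-3 + H) = -28*(-3 + H) = 84 - 28*H)
(T(152, 186) + 17456)*(-35816 + c) = ((84 - 28*186) + 17456)*(-35816 + 13414) = ((84 - 5208) + 17456)*(-22402) = (-5124 + 17456)*(-22402) = 12332*(-22402) = -276261464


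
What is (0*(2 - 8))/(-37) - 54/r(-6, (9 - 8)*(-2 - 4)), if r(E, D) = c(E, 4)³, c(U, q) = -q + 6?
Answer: -27/4 ≈ -6.7500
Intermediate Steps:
c(U, q) = 6 - q
r(E, D) = 8 (r(E, D) = (6 - 1*4)³ = (6 - 4)³ = 2³ = 8)
(0*(2 - 8))/(-37) - 54/r(-6, (9 - 8)*(-2 - 4)) = (0*(2 - 8))/(-37) - 54/8 = (0*(-6))*(-1/37) - 54*⅛ = 0*(-1/37) - 27/4 = 0 - 27/4 = -27/4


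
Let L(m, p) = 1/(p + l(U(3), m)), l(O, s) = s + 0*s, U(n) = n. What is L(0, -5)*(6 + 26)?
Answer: -32/5 ≈ -6.4000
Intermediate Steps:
l(O, s) = s (l(O, s) = s + 0 = s)
L(m, p) = 1/(m + p) (L(m, p) = 1/(p + m) = 1/(m + p))
L(0, -5)*(6 + 26) = (6 + 26)/(0 - 5) = 32/(-5) = -⅕*32 = -32/5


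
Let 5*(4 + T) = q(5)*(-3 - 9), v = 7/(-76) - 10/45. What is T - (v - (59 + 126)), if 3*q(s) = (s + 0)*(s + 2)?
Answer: 104867/684 ≈ 153.31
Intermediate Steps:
q(s) = s*(2 + s)/3 (q(s) = ((s + 0)*(s + 2))/3 = (s*(2 + s))/3 = s*(2 + s)/3)
v = -215/684 (v = 7*(-1/76) - 10*1/45 = -7/76 - 2/9 = -215/684 ≈ -0.31433)
T = -32 (T = -4 + (((⅓)*5*(2 + 5))*(-3 - 9))/5 = -4 + (((⅓)*5*7)*(-12))/5 = -4 + ((35/3)*(-12))/5 = -4 + (⅕)*(-140) = -4 - 28 = -32)
T - (v - (59 + 126)) = -32 - (-215/684 - (59 + 126)) = -32 - (-215/684 - 1*185) = -32 - (-215/684 - 185) = -32 - 1*(-126755/684) = -32 + 126755/684 = 104867/684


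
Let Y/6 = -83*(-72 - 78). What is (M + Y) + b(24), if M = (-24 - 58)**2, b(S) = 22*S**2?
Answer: 94096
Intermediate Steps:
Y = 74700 (Y = 6*(-83*(-72 - 78)) = 6*(-83*(-150)) = 6*12450 = 74700)
M = 6724 (M = (-82)**2 = 6724)
(M + Y) + b(24) = (6724 + 74700) + 22*24**2 = 81424 + 22*576 = 81424 + 12672 = 94096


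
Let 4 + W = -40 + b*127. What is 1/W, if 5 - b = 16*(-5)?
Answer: 1/10751 ≈ 9.3015e-5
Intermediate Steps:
b = 85 (b = 5 - 16*(-5) = 5 - 1*(-80) = 5 + 80 = 85)
W = 10751 (W = -4 + (-40 + 85*127) = -4 + (-40 + 10795) = -4 + 10755 = 10751)
1/W = 1/10751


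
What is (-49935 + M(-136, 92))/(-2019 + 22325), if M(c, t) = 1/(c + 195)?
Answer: -113314/46079 ≈ -2.4591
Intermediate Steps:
M(c, t) = 1/(195 + c)
(-49935 + M(-136, 92))/(-2019 + 22325) = (-49935 + 1/(195 - 136))/(-2019 + 22325) = (-49935 + 1/59)/20306 = (-49935 + 1/59)*(1/20306) = -2946164/59*1/20306 = -113314/46079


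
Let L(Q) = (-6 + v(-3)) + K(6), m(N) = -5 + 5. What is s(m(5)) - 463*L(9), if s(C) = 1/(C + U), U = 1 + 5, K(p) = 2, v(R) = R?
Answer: 19447/6 ≈ 3241.2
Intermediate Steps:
m(N) = 0
U = 6
L(Q) = -7 (L(Q) = (-6 - 3) + 2 = -9 + 2 = -7)
s(C) = 1/(6 + C) (s(C) = 1/(C + 6) = 1/(6 + C))
s(m(5)) - 463*L(9) = 1/(6 + 0) - 463*(-7) = 1/6 + 3241 = ⅙ + 3241 = 19447/6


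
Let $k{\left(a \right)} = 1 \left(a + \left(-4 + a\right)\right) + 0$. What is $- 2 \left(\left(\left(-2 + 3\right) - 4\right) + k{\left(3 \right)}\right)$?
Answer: $2$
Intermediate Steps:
$k{\left(a \right)} = -4 + 2 a$ ($k{\left(a \right)} = 1 \left(-4 + 2 a\right) + 0 = \left(-4 + 2 a\right) + 0 = -4 + 2 a$)
$- 2 \left(\left(\left(-2 + 3\right) - 4\right) + k{\left(3 \right)}\right) = - 2 \left(\left(\left(-2 + 3\right) - 4\right) + \left(-4 + 2 \cdot 3\right)\right) = - 2 \left(\left(1 - 4\right) + \left(-4 + 6\right)\right) = - 2 \left(-3 + 2\right) = \left(-2\right) \left(-1\right) = 2$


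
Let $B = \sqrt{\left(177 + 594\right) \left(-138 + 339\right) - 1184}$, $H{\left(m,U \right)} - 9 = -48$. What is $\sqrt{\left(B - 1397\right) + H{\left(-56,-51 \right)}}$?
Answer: $\sqrt{-1436 + \sqrt{153787}} \approx 32.309 i$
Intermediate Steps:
$H{\left(m,U \right)} = -39$ ($H{\left(m,U \right)} = 9 - 48 = -39$)
$B = \sqrt{153787}$ ($B = \sqrt{771 \cdot 201 - 1184} = \sqrt{154971 - 1184} = \sqrt{153787} \approx 392.16$)
$\sqrt{\left(B - 1397\right) + H{\left(-56,-51 \right)}} = \sqrt{\left(\sqrt{153787} - 1397\right) - 39} = \sqrt{\left(-1397 + \sqrt{153787}\right) - 39} = \sqrt{-1436 + \sqrt{153787}}$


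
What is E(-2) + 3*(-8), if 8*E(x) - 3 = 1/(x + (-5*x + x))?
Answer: -1133/48 ≈ -23.604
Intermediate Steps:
E(x) = 3/8 - 1/(24*x) (E(x) = 3/8 + 1/(8*(x + (-5*x + x))) = 3/8 + 1/(8*(x - 4*x)) = 3/8 + 1/(8*((-3*x))) = 3/8 + (-1/(3*x))/8 = 3/8 - 1/(24*x))
E(-2) + 3*(-8) = (1/24)*(-1 + 9*(-2))/(-2) + 3*(-8) = (1/24)*(-1/2)*(-1 - 18) - 24 = (1/24)*(-1/2)*(-19) - 24 = 19/48 - 24 = -1133/48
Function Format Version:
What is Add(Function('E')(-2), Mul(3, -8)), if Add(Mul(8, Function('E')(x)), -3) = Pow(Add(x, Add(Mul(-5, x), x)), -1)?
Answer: Rational(-1133, 48) ≈ -23.604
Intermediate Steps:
Function('E')(x) = Add(Rational(3, 8), Mul(Rational(-1, 24), Pow(x, -1))) (Function('E')(x) = Add(Rational(3, 8), Mul(Rational(1, 8), Pow(Add(x, Add(Mul(-5, x), x)), -1))) = Add(Rational(3, 8), Mul(Rational(1, 8), Pow(Add(x, Mul(-4, x)), -1))) = Add(Rational(3, 8), Mul(Rational(1, 8), Pow(Mul(-3, x), -1))) = Add(Rational(3, 8), Mul(Rational(1, 8), Mul(Rational(-1, 3), Pow(x, -1)))) = Add(Rational(3, 8), Mul(Rational(-1, 24), Pow(x, -1))))
Add(Function('E')(-2), Mul(3, -8)) = Add(Mul(Rational(1, 24), Pow(-2, -1), Add(-1, Mul(9, -2))), Mul(3, -8)) = Add(Mul(Rational(1, 24), Rational(-1, 2), Add(-1, -18)), -24) = Add(Mul(Rational(1, 24), Rational(-1, 2), -19), -24) = Add(Rational(19, 48), -24) = Rational(-1133, 48)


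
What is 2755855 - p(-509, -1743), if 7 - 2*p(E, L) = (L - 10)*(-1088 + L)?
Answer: 5237223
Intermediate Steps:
p(E, L) = 7/2 - (-1088 + L)*(-10 + L)/2 (p(E, L) = 7/2 - (L - 10)*(-1088 + L)/2 = 7/2 - (-10 + L)*(-1088 + L)/2 = 7/2 - (-1088 + L)*(-10 + L)/2)
2755855 - p(-509, -1743) = 2755855 - (-10873/2 + 549*(-1743) - ½*(-1743)²) = 2755855 - (-10873/2 - 956907 - ½*3038049) = 2755855 - (-10873/2 - 956907 - 3038049/2) = 2755855 - 1*(-2481368) = 2755855 + 2481368 = 5237223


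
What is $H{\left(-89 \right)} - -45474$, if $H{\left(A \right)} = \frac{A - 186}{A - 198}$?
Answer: $\frac{13051313}{287} \approx 45475.0$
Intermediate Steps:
$H{\left(A \right)} = \frac{-186 + A}{-198 + A}$
$H{\left(-89 \right)} - -45474 = \frac{-186 - 89}{-198 - 89} - -45474 = \frac{1}{-287} \left(-275\right) + 45474 = \left(- \frac{1}{287}\right) \left(-275\right) + 45474 = \frac{275}{287} + 45474 = \frac{13051313}{287}$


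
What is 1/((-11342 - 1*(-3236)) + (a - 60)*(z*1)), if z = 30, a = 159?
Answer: -1/5136 ≈ -0.00019470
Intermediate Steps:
1/((-11342 - 1*(-3236)) + (a - 60)*(z*1)) = 1/((-11342 - 1*(-3236)) + (159 - 60)*(30*1)) = 1/((-11342 + 3236) + 99*30) = 1/(-8106 + 2970) = 1/(-5136) = -1/5136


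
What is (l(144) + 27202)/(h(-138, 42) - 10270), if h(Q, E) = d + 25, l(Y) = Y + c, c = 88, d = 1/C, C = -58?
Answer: -1591172/594211 ≈ -2.6778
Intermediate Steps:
d = -1/58 (d = 1/(-58) = -1/58 ≈ -0.017241)
l(Y) = 88 + Y (l(Y) = Y + 88 = 88 + Y)
h(Q, E) = 1449/58 (h(Q, E) = -1/58 + 25 = 1449/58)
(l(144) + 27202)/(h(-138, 42) - 10270) = ((88 + 144) + 27202)/(1449/58 - 10270) = (232 + 27202)/(-594211/58) = 27434*(-58/594211) = -1591172/594211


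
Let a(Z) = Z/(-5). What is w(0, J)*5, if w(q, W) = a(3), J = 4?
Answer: -3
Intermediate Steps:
a(Z) = -Z/5 (a(Z) = Z*(-⅕) = -Z/5)
w(q, W) = -⅗ (w(q, W) = -⅕*3 = -⅗)
w(0, J)*5 = -⅗*5 = -3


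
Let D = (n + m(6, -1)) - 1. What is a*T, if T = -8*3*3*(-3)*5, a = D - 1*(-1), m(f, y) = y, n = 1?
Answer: 0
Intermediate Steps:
D = -1 (D = (1 - 1) - 1 = 0 - 1 = -1)
a = 0 (a = -1 - 1*(-1) = -1 + 1 = 0)
T = 1080 (T = -72*(-3)*5 = -8*(-27)*5 = 216*5 = 1080)
a*T = 0*1080 = 0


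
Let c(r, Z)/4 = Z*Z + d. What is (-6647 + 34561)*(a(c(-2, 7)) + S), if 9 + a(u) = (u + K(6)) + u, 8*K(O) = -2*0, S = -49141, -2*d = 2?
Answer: -1361254124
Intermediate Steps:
d = -1 (d = -1/2*2 = -1)
K(O) = 0 (K(O) = (-2*0)/8 = (1/8)*0 = 0)
c(r, Z) = -4 + 4*Z**2 (c(r, Z) = 4*(Z*Z - 1) = 4*(Z**2 - 1) = 4*(-1 + Z**2) = -4 + 4*Z**2)
a(u) = -9 + 2*u (a(u) = -9 + ((u + 0) + u) = -9 + (u + u) = -9 + 2*u)
(-6647 + 34561)*(a(c(-2, 7)) + S) = (-6647 + 34561)*((-9 + 2*(-4 + 4*7**2)) - 49141) = 27914*((-9 + 2*(-4 + 4*49)) - 49141) = 27914*((-9 + 2*(-4 + 196)) - 49141) = 27914*((-9 + 2*192) - 49141) = 27914*((-9 + 384) - 49141) = 27914*(375 - 49141) = 27914*(-48766) = -1361254124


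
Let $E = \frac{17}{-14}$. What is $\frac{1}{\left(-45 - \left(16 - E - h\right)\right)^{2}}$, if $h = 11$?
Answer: $\frac{196}{514089} \approx 0.00038126$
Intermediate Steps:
$E = - \frac{17}{14}$ ($E = 17 \left(- \frac{1}{14}\right) = - \frac{17}{14} \approx -1.2143$)
$\frac{1}{\left(-45 - \left(16 - E - h\right)\right)^{2}} = \frac{1}{\left(-45 + \left(\left(11 - \frac{17}{14}\right) - 16\right)\right)^{2}} = \frac{1}{\left(-45 + \left(\frac{137}{14} - 16\right)\right)^{2}} = \frac{1}{\left(-45 - \frac{87}{14}\right)^{2}} = \frac{1}{\left(- \frac{717}{14}\right)^{2}} = \frac{1}{\frac{514089}{196}} = \frac{196}{514089}$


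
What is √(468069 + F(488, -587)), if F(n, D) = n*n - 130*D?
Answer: 3*√86947 ≈ 884.60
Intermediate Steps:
F(n, D) = n² - 130*D
√(468069 + F(488, -587)) = √(468069 + (488² - 130*(-587))) = √(468069 + (238144 + 76310)) = √(468069 + 314454) = √782523 = 3*√86947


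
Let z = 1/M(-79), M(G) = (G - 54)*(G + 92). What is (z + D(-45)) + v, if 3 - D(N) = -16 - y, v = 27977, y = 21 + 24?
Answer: 48482888/1729 ≈ 28041.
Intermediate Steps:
y = 45
D(N) = 64 (D(N) = 3 - (-16 - 1*45) = 3 - (-16 - 45) = 3 - 1*(-61) = 3 + 61 = 64)
M(G) = (-54 + G)*(92 + G)
z = -1/1729 (z = 1/(-4968 + (-79)² + 38*(-79)) = 1/(-4968 + 6241 - 3002) = 1/(-1729) = -1/1729 ≈ -0.00057837)
(z + D(-45)) + v = (-1/1729 + 64) + 27977 = 110655/1729 + 27977 = 48482888/1729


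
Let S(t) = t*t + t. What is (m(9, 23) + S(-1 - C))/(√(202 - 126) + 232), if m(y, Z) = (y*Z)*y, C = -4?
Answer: 36250/4479 - 625*√19/8958 ≈ 7.7892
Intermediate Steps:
S(t) = t + t² (S(t) = t² + t = t + t²)
m(y, Z) = Z*y² (m(y, Z) = (Z*y)*y = Z*y²)
(m(9, 23) + S(-1 - C))/(√(202 - 126) + 232) = (23*9² + (-1 - 1*(-4))*(1 + (-1 - 1*(-4))))/(√(202 - 126) + 232) = (23*81 + (-1 + 4)*(1 + (-1 + 4)))/(√76 + 232) = (1863 + 3*(1 + 3))/(2*√19 + 232) = (1863 + 3*4)/(232 + 2*√19) = (1863 + 12)/(232 + 2*√19) = 1875/(232 + 2*√19)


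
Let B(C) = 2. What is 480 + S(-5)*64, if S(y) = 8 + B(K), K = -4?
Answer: 1120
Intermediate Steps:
S(y) = 10 (S(y) = 8 + 2 = 10)
480 + S(-5)*64 = 480 + 10*64 = 480 + 640 = 1120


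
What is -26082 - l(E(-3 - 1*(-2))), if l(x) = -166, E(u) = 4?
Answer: -25916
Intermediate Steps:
-26082 - l(E(-3 - 1*(-2))) = -26082 - 1*(-166) = -26082 + 166 = -25916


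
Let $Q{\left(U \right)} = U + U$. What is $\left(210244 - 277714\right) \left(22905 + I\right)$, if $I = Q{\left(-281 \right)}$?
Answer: $-1507482210$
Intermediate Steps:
$Q{\left(U \right)} = 2 U$
$I = -562$ ($I = 2 \left(-281\right) = -562$)
$\left(210244 - 277714\right) \left(22905 + I\right) = \left(210244 - 277714\right) \left(22905 - 562\right) = \left(-67470\right) 22343 = -1507482210$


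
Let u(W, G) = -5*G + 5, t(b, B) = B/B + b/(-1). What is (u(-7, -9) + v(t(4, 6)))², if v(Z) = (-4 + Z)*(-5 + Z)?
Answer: 11236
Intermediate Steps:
t(b, B) = 1 - b (t(b, B) = 1 + b*(-1) = 1 - b)
u(W, G) = 5 - 5*G
v(Z) = (-5 + Z)*(-4 + Z)
(u(-7, -9) + v(t(4, 6)))² = ((5 - 5*(-9)) + (20 + (1 - 1*4)² - 9*(1 - 1*4)))² = ((5 + 45) + (20 + (1 - 4)² - 9*(1 - 4)))² = (50 + (20 + (-3)² - 9*(-3)))² = (50 + (20 + 9 + 27))² = (50 + 56)² = 106² = 11236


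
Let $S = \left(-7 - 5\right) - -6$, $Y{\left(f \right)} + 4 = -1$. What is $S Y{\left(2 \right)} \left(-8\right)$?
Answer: $-240$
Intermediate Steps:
$Y{\left(f \right)} = -5$ ($Y{\left(f \right)} = -4 - 1 = -5$)
$S = -6$ ($S = -12 + 6 = -6$)
$S Y{\left(2 \right)} \left(-8\right) = \left(-6\right) \left(-5\right) \left(-8\right) = 30 \left(-8\right) = -240$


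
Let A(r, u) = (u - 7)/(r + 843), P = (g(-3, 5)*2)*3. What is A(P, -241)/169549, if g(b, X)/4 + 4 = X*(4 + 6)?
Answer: -248/330111903 ≈ -7.5126e-7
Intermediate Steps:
g(b, X) = -16 + 40*X (g(b, X) = -16 + 4*(X*(4 + 6)) = -16 + 4*(X*10) = -16 + 4*(10*X) = -16 + 40*X)
P = 1104 (P = ((-16 + 40*5)*2)*3 = ((-16 + 200)*2)*3 = (184*2)*3 = 368*3 = 1104)
A(r, u) = (-7 + u)/(843 + r)
A(P, -241)/169549 = ((-7 - 241)/(843 + 1104))/169549 = (-248/1947)*(1/169549) = ((1/1947)*(-248))*(1/169549) = -248/1947*1/169549 = -248/330111903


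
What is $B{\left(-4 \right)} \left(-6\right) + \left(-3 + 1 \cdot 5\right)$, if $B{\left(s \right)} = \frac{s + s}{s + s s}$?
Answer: $6$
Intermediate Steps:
$B{\left(s \right)} = \frac{2 s}{s + s^{2}}$
$B{\left(-4 \right)} \left(-6\right) + \left(-3 + 1 \cdot 5\right) = \frac{2}{1 - 4} \left(-6\right) + \left(-3 + 1 \cdot 5\right) = \frac{2}{-3} \left(-6\right) + \left(-3 + 5\right) = 2 \left(- \frac{1}{3}\right) \left(-6\right) + 2 = \left(- \frac{2}{3}\right) \left(-6\right) + 2 = 4 + 2 = 6$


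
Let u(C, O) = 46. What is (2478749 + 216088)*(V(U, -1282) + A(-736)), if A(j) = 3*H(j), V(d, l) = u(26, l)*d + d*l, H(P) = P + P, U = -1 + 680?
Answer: -2273526183420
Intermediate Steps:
U = 679
H(P) = 2*P
V(d, l) = 46*d + d*l
A(j) = 6*j (A(j) = 3*(2*j) = 6*j)
(2478749 + 216088)*(V(U, -1282) + A(-736)) = (2478749 + 216088)*(679*(46 - 1282) + 6*(-736)) = 2694837*(679*(-1236) - 4416) = 2694837*(-839244 - 4416) = 2694837*(-843660) = -2273526183420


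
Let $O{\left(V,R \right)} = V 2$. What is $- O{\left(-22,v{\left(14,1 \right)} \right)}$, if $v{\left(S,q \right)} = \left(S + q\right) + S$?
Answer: $44$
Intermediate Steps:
$v{\left(S,q \right)} = q + 2 S$
$O{\left(V,R \right)} = 2 V$
$- O{\left(-22,v{\left(14,1 \right)} \right)} = - 2 \left(-22\right) = \left(-1\right) \left(-44\right) = 44$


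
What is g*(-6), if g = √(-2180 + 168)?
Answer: -12*I*√503 ≈ -269.13*I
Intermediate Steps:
g = 2*I*√503 (g = √(-2012) = 2*I*√503 ≈ 44.855*I)
g*(-6) = (2*I*√503)*(-6) = -12*I*√503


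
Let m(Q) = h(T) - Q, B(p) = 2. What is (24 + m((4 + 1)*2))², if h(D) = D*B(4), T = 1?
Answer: 256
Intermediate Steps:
h(D) = 2*D (h(D) = D*2 = 2*D)
m(Q) = 2 - Q (m(Q) = 2*1 - Q = 2 - Q)
(24 + m((4 + 1)*2))² = (24 + (2 - (4 + 1)*2))² = (24 + (2 - 5*2))² = (24 + (2 - 1*10))² = (24 + (2 - 10))² = (24 - 8)² = 16² = 256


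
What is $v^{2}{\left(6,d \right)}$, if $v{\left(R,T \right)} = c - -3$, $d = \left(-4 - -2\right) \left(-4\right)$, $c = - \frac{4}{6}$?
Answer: $\frac{49}{9} \approx 5.4444$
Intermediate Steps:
$c = - \frac{2}{3}$ ($c = \left(-4\right) \frac{1}{6} = - \frac{2}{3} \approx -0.66667$)
$d = 8$ ($d = \left(-4 + 2\right) \left(-4\right) = \left(-2\right) \left(-4\right) = 8$)
$v{\left(R,T \right)} = \frac{7}{3}$ ($v{\left(R,T \right)} = - \frac{2}{3} - -3 = - \frac{2}{3} + 3 = \frac{7}{3}$)
$v^{2}{\left(6,d \right)} = \left(\frac{7}{3}\right)^{2} = \frac{49}{9}$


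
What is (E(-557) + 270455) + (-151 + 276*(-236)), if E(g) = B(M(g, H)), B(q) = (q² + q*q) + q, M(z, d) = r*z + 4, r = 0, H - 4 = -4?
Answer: 205204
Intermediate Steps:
H = 0 (H = 4 - 4 = 0)
M(z, d) = 4 (M(z, d) = 0*z + 4 = 0 + 4 = 4)
B(q) = q + 2*q² (B(q) = (q² + q²) + q = 2*q² + q = q + 2*q²)
E(g) = 36 (E(g) = 4*(1 + 2*4) = 4*(1 + 8) = 4*9 = 36)
(E(-557) + 270455) + (-151 + 276*(-236)) = (36 + 270455) + (-151 + 276*(-236)) = 270491 + (-151 - 65136) = 270491 - 65287 = 205204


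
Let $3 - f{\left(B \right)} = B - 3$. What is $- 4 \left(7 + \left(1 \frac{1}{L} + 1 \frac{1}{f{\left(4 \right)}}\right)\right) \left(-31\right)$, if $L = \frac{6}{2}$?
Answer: $\frac{2914}{3} \approx 971.33$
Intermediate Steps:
$L = 3$ ($L = 6 \cdot \frac{1}{2} = 3$)
$f{\left(B \right)} = 6 - B$ ($f{\left(B \right)} = 3 - \left(B - 3\right) = 3 - \left(-3 + B\right) = 6 - B$)
$- 4 \left(7 + \left(1 \frac{1}{L} + 1 \frac{1}{f{\left(4 \right)}}\right)\right) \left(-31\right) = - 4 \left(7 + \left(1 \cdot \frac{1}{3} + 1 \frac{1}{6 - 4}\right)\right) \left(-31\right) = - 4 \left(7 + \left(\frac{1}{3} + 1 \cdot \frac{1}{2}\right)\right) \left(-31\right) = - 4 \left(7 + \left(\frac{1}{3} + \frac{1}{2}\right)\right) \left(-31\right) = - 4 \left(7 + \frac{5}{6}\right) \left(-31\right) = \left(-4\right) \frac{47}{6} \left(-31\right) = \left(- \frac{94}{3}\right) \left(-31\right) = \frac{2914}{3}$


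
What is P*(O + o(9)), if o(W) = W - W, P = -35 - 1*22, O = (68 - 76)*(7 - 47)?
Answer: -18240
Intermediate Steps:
O = 320 (O = -8*(-40) = 320)
P = -57 (P = -35 - 22 = -57)
o(W) = 0
P*(O + o(9)) = -57*(320 + 0) = -57*320 = -18240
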